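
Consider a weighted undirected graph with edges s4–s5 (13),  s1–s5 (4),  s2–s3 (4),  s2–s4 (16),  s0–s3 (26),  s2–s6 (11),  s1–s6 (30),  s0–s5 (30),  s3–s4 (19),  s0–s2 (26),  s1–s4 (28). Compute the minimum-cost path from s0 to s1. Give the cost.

34

Checking several routes:
s0 -> s3 -> s4 -> s5 -> s1: 26 + 19 + 13 + 4 = 62
s0 -> s2 -> s4 -> s5 -> s1: 26 + 16 + 13 + 4 = 59
s0 -> s5 -> s1: 30 + 4 = 34
The minimum is 34.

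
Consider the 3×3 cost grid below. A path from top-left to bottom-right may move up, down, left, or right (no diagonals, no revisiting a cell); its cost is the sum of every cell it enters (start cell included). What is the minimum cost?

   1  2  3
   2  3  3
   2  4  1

Cheapest: r0c0 r0c1 r0c2 r1c2 r2c2
  1 + 2 + 3 + 3 + 1 = 10

10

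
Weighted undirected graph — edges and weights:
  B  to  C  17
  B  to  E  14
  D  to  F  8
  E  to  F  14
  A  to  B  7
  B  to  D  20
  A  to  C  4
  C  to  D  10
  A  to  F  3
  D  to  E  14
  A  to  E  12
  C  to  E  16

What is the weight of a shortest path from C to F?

7

Comparing a few candidate routes:
C → D → F: 10 + 8 = 18
C → A → E → F: 4 + 12 + 14 = 30
C → A → F: 4 + 3 = 7
C → B → A → F: 17 + 7 + 3 = 27
The minimum is 7.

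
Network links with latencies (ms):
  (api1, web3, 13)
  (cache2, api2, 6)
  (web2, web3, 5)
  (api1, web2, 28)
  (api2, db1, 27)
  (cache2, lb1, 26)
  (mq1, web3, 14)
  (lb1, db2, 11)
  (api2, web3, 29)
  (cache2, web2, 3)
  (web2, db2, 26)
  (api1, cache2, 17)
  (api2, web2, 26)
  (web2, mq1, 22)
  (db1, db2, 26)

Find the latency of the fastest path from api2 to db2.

A few of the api2→db2 routes:
api2-db1-db2: 27 + 26 = 53
api2-cache2-lb1-db2: 6 + 26 + 11 = 43
api2-cache2-web2-db2: 6 + 3 + 26 = 35
api2-web2-db2: 26 + 26 = 52
Best route has total 35 ms.

35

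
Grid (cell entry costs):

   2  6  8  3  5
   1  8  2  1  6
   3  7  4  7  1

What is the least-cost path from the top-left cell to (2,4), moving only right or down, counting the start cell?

21

Cheapest: (0,0) (1,0) (1,1) (1,2) (1,3) (1,4) (2,4)
  2 + 1 + 8 + 2 + 1 + 6 + 1 = 21
(Top row then right column would cost 31.)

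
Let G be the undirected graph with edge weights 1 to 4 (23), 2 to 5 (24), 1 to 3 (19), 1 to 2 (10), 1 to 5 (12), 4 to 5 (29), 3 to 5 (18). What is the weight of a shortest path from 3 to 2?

Some routes from 3 to 2:
3 - 1 - 5 - 2: 19 + 12 + 24 = 55
3 - 5 - 2: 18 + 24 = 42
3 - 1 - 2: 19 + 10 = 29
3 - 5 - 1 - 2: 18 + 12 + 10 = 40
Shortest: 29.

29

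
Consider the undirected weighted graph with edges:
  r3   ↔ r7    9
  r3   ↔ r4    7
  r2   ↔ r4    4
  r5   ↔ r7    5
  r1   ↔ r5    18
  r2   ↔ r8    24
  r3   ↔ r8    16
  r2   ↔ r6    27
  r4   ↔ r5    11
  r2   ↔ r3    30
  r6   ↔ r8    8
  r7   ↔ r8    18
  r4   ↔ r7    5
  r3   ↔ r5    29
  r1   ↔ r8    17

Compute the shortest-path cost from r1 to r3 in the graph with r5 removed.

Comparing a few candidate routes:
r1 → r8 → r7 → r4 → r3: 17 + 18 + 5 + 7 = 47
r1 → r8 → r7 → r3: 17 + 18 + 9 = 44
r1 → r8 → r3: 17 + 16 = 33
r1 → r8 → r6 → r2 → r4 → r3: 17 + 8 + 27 + 4 + 7 = 63
r1 → r8 → r2 → r4 → r7 → r3: 17 + 24 + 4 + 5 + 9 = 59
r1 → r8 → r2 → r4 → r3: 17 + 24 + 4 + 7 = 52
Best route has total 33.

33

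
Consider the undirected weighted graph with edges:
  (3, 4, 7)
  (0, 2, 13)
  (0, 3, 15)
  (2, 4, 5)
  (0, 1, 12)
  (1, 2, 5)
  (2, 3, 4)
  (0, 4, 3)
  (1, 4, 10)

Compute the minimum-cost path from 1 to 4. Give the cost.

Checking several routes:
1-0-4: 12 + 3 = 15
1-2-4: 5 + 5 = 10
1-4: 10
The minimum is 10.

10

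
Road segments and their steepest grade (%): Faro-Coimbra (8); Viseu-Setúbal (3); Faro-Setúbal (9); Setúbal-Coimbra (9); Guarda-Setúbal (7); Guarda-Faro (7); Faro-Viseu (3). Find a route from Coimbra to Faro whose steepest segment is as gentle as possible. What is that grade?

Candidate routes:
Coimbra-Setúbal-Viseu-Faro: max(9, 3, 3) = 9
Coimbra-Faro: max(8) = 8
Coimbra-Setúbal-Faro: max(9, 9) = 9
Coimbra-Setúbal-Guarda-Faro: max(9, 7, 7) = 9
The minimum achievable maximum is 8%.

8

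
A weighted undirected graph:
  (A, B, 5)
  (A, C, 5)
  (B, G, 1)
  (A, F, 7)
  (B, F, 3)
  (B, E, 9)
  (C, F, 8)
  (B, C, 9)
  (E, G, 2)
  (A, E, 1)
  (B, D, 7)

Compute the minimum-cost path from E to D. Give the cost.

10

Comparing a few candidate routes:
E-G-B-D: 2 + 1 + 7 = 10
E-B-D: 9 + 7 = 16
E-A-B-D: 1 + 5 + 7 = 13
E-A-F-B-D: 1 + 7 + 3 + 7 = 18
E-A-C-F-B-D: 1 + 5 + 8 + 3 + 7 = 24
E-A-C-B-D: 1 + 5 + 9 + 7 = 22
The minimum is 10.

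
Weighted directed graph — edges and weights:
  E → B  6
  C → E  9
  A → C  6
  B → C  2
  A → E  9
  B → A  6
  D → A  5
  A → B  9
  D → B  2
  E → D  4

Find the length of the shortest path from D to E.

13

Comparing a few candidate routes:
D→B→C→E: 2 + 2 + 9 = 13
D→A→E: 5 + 9 = 14
D→B→A→E: 2 + 6 + 9 = 17
Shortest: 13.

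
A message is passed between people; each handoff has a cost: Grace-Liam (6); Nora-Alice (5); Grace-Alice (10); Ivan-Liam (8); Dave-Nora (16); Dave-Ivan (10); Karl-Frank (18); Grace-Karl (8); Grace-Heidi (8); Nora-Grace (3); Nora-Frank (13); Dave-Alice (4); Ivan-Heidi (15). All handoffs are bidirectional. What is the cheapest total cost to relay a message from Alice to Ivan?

14

Some routes from Alice to Ivan:
Alice-Grace-Liam-Ivan: 10 + 6 + 8 = 24
Alice-Dave-Ivan: 4 + 10 = 14
Alice-Nora-Grace-Liam-Ivan: 5 + 3 + 6 + 8 = 22
Best route has total 14.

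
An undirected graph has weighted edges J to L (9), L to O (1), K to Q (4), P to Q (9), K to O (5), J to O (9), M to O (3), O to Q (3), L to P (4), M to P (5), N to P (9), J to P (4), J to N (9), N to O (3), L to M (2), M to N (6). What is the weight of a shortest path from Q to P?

Comparing a few candidate routes:
Q → O → L → M → P: 3 + 1 + 2 + 5 = 11
Q → O → M → P: 3 + 3 + 5 = 11
Q → O → L → P: 3 + 1 + 4 = 8
Q → P: 9
Best route has total 8.

8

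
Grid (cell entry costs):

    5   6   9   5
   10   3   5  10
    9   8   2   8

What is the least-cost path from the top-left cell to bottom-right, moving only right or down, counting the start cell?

Path [0,0]→[0,1]→[1,1]→[1,2]→[2,2]→[2,3]: 5 + 6 + 3 + 5 + 2 + 8 = 29.
For comparison, the top-then-right route costs 43.

29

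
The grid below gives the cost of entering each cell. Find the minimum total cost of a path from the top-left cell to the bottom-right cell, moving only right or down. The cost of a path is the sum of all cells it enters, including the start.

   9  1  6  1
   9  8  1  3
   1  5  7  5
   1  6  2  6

Path [0,0] -> [0,1] -> [0,2] -> [0,3] -> [1,3] -> [2,3] -> [3,3]: 9 + 1 + 6 + 1 + 3 + 5 + 6 = 31.

31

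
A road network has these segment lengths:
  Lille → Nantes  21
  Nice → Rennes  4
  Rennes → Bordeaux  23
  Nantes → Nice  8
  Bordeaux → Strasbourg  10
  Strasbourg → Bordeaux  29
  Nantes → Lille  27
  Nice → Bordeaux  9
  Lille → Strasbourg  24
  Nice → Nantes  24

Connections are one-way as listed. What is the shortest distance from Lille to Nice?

29

Candidate routes:
Lille-Nantes-Nice: 21 + 8 = 29
Best route has total 29.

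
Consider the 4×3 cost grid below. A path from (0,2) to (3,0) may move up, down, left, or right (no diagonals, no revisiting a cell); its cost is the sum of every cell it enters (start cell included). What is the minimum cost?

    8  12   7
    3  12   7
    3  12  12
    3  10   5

35

Path (0,2) → (1,2) → (1,1) → (1,0) → (2,0) → (3,0): 7 + 7 + 12 + 3 + 3 + 3 = 35.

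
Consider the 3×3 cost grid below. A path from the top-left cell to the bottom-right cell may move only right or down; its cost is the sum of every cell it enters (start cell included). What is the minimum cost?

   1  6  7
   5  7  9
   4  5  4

Best path: (0,0)→(1,0)→(2,0)→(2,1)→(2,2)
Cost: 1 + 5 + 4 + 5 + 4 = 19

19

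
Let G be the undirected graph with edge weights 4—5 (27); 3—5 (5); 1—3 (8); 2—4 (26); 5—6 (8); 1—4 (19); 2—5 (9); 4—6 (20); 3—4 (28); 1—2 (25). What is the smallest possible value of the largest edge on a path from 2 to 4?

19

Some routes from 2 to 4:
2→1→3→5→6→4: max(25, 8, 5, 8, 20) = 25
2→5→3→1→4: max(9, 5, 8, 19) = 19
2→5→6→4: max(9, 8, 20) = 20
Best route has worst link 19.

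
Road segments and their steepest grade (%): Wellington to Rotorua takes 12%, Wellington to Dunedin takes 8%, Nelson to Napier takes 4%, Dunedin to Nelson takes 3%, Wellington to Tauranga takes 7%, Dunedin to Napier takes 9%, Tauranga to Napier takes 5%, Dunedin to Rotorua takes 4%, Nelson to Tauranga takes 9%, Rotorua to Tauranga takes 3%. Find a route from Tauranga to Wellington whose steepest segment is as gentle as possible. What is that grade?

7

Checking several routes:
Tauranga-Wellington: max(7) = 7
Tauranga-Napier-Nelson-Dunedin-Wellington: max(5, 4, 3, 8) = 8
Tauranga-Rotorua-Dunedin-Wellington: max(3, 4, 8) = 8
Smallest bottleneck: 7%.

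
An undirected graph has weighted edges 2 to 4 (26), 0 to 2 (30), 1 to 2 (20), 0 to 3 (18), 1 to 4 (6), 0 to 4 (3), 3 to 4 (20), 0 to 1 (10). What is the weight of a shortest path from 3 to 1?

26

Some routes from 3 to 1:
3 → 0 → 1: 18 + 10 = 28
3 → 0 → 4 → 1: 18 + 3 + 6 = 27
3 → 4 → 1: 20 + 6 = 26
Shortest: 26.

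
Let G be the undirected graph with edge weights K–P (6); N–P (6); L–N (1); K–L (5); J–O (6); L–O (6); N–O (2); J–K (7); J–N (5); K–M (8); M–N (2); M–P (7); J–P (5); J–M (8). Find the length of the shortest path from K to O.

Comparing a few candidate routes:
K → J → N → O: 7 + 5 + 2 = 14
K → L → O: 5 + 6 = 11
K → J → O: 7 + 6 = 13
K → L → N → O: 5 + 1 + 2 = 8
K → M → N → O: 8 + 2 + 2 = 12
The minimum is 8.

8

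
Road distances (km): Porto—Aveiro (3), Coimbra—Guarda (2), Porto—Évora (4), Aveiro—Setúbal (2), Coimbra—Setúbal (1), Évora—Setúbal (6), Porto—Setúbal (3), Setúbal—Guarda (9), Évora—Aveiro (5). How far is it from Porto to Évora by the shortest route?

4

Paths from Porto to Évora:
Porto - Setúbal - Évora: 3 + 6 = 9
Porto - Aveiro - Évora: 3 + 5 = 8
Porto - Évora: 4
Porto - Setúbal - Aveiro - Évora: 3 + 2 + 5 = 10
Porto - Aveiro - Setúbal - Évora: 3 + 2 + 6 = 11
Shortest: 4 km.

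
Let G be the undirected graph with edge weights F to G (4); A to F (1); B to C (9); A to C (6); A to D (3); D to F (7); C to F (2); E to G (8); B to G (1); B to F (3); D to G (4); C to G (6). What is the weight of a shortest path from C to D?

Checking several routes:
C → F → G → D: 2 + 4 + 4 = 10
C → F → B → G → D: 2 + 3 + 1 + 4 = 10
C → F → A → D: 2 + 1 + 3 = 6
C → F → D: 2 + 7 = 9
C → A → D: 6 + 3 = 9
Best route has total 6.

6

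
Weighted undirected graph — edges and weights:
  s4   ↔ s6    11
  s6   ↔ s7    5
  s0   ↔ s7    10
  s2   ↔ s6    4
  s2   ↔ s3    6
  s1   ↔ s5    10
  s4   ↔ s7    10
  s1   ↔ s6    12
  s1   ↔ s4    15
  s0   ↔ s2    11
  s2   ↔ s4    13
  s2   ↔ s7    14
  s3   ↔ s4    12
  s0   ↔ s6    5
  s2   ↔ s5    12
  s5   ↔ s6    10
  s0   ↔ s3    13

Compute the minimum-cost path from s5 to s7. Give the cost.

15

Comparing a few candidate routes:
s5→s6→s0→s7: 10 + 5 + 10 = 25
s5→s6→s2→s7: 10 + 4 + 14 = 28
s5→s2→s6→s7: 12 + 4 + 5 = 21
s5→s2→s7: 12 + 14 = 26
s5→s1→s6→s7: 10 + 12 + 5 = 27
s5→s6→s7: 10 + 5 = 15
The minimum is 15.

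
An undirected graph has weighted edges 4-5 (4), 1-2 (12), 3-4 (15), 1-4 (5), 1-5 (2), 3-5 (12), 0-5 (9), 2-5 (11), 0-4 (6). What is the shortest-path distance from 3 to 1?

Comparing a few candidate routes:
3→5→0→4→1: 12 + 9 + 6 + 5 = 32
3→5→1: 12 + 2 = 14
3→4→0→5→1: 15 + 6 + 9 + 2 = 32
3→4→1: 15 + 5 = 20
3→4→5→1: 15 + 4 + 2 = 21
3→5→4→1: 12 + 4 + 5 = 21
The minimum is 14.

14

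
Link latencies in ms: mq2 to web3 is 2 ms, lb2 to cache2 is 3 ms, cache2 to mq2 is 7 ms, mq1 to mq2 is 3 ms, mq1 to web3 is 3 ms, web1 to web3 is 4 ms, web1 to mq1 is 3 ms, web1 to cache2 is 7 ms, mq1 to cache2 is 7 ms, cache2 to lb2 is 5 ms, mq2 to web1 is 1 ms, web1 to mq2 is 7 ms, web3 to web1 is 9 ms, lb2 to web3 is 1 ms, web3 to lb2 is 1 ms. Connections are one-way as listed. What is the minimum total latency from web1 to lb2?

A few of the web1→lb2 routes:
web1-web3-lb2: 4 + 1 = 5
web1-mq1-web3-lb2: 3 + 3 + 1 = 7
web1-mq1-mq2-web3-lb2: 3 + 3 + 2 + 1 = 9
The minimum is 5 ms.

5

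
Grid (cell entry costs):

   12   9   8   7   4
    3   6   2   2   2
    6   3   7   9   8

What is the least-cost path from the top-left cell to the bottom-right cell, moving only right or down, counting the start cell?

Path (0,0) -> (1,0) -> (1,1) -> (1,2) -> (1,3) -> (1,4) -> (2,4): 12 + 3 + 6 + 2 + 2 + 2 + 8 = 35.
For comparison, the top-then-right route costs 50.

35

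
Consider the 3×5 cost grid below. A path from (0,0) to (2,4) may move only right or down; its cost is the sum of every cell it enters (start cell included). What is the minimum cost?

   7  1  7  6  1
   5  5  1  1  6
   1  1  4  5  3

23

One optimal route is (0,0) -> (0,1) -> (1,1) -> (1,2) -> (1,3) -> (2,3) -> (2,4).
Its cost is 7 + 1 + 5 + 1 + 1 + 5 + 3 = 23.
(Top row then right column would cost 31.)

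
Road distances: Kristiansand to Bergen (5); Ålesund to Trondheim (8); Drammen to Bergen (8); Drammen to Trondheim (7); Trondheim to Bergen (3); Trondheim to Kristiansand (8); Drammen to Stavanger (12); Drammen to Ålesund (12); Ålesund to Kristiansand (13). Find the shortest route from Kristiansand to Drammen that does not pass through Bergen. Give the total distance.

Paths from Kristiansand to Drammen avoiding Bergen:
Kristiansand → Ålesund → Drammen: 13 + 12 = 25
Kristiansand → Ålesund → Trondheim → Drammen: 13 + 8 + 7 = 28
Kristiansand → Trondheim → Drammen: 8 + 7 = 15
Kristiansand → Trondheim → Ålesund → Drammen: 8 + 8 + 12 = 28
Best route has total 15.

15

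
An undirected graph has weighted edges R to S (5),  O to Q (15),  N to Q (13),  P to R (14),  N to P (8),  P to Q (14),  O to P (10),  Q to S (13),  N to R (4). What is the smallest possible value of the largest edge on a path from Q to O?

Paths from Q to O:
Q → N → P → O: max(13, 8, 10) = 13
Q → S → R → N → P → O: max(13, 5, 4, 8, 10) = 13
Q → O: max(15) = 15
Q → P → O: max(14, 10) = 14
Q → S → R → P → O: max(13, 5, 14, 10) = 14
Q → N → R → P → O: max(13, 4, 14, 10) = 14
The minimum achievable maximum is 13.

13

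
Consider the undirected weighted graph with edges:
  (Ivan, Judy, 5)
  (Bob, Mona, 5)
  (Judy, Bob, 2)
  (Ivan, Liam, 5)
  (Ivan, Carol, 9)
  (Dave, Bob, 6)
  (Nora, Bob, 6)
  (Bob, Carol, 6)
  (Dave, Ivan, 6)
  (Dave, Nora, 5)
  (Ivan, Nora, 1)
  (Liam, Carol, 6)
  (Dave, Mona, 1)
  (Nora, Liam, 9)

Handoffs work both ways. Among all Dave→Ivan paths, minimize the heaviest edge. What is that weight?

Checking several routes:
Dave → Nora → Bob → Judy → Ivan: max(5, 6, 2, 5) = 6
Dave → Bob → Nora → Ivan: max(6, 6, 1) = 6
Dave → Mona → Bob → Judy → Ivan: max(1, 5, 2, 5) = 5
Dave → Bob → Judy → Ivan: max(6, 2, 5) = 6
Dave → Nora → Ivan: max(5, 1) = 5
Dave → Bob → Carol → Liam → Ivan: max(6, 6, 6, 5) = 6
The minimum achievable maximum is 5.

5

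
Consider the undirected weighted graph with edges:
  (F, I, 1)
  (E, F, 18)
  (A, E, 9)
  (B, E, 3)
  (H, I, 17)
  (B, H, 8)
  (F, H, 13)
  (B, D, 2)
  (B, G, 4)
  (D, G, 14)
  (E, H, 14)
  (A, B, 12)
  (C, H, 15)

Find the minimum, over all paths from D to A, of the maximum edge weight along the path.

9

Checking several routes:
D-B-A: max(2, 12) = 12
D-G-B-E-A: max(14, 4, 3, 9) = 14
D-B-E-A: max(2, 3, 9) = 9
D-G-B-H-E-A: max(14, 4, 8, 14, 9) = 14
D-B-H-E-A: max(2, 8, 14, 9) = 14
The minimum achievable maximum is 9.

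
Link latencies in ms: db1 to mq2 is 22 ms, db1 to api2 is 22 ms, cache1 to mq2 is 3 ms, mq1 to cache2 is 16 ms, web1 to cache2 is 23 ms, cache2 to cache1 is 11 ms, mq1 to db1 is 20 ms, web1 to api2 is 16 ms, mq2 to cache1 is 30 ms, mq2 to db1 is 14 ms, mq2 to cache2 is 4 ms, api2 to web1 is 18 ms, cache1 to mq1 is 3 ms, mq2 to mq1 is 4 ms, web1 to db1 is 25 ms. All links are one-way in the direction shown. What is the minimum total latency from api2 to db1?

Routes from api2 to db1:
api2-web1-cache2-cache1-mq2-db1: 18 + 23 + 11 + 3 + 14 = 69
api2-web1-db1: 18 + 25 = 43
api2-web1-cache2-cache1-mq2-mq1-db1: 18 + 23 + 11 + 3 + 4 + 20 = 79
api2-web1-cache2-cache1-mq1-db1: 18 + 23 + 11 + 3 + 20 = 75
Best route has total 43 ms.

43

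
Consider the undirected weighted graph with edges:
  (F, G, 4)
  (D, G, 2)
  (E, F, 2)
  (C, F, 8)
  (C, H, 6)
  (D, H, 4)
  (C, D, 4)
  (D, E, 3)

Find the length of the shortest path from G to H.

A few of the G→H routes:
G→D→H: 2 + 4 = 6
G→D→C→H: 2 + 4 + 6 = 12
G→F→E→D→H: 4 + 2 + 3 + 4 = 13
The minimum is 6.

6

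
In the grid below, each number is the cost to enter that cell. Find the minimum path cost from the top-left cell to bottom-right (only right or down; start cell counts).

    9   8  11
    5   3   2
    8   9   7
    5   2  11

Take r0c0 -> r1c0 -> r1c1 -> r1c2 -> r2c2 -> r3c2 for a total of 9 + 5 + 3 + 2 + 7 + 11 = 37.
For comparison, the top-then-right route costs 48.

37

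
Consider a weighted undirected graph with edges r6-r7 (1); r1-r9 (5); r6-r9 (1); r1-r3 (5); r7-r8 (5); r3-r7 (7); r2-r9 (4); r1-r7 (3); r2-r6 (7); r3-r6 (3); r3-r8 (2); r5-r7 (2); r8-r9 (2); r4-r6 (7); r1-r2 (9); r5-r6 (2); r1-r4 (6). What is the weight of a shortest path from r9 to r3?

Comparing a few candidate routes:
r9→r6→r7→r8→r3: 1 + 1 + 5 + 2 = 9
r9→r1→r3: 5 + 5 = 10
r9→r6→r3: 1 + 3 = 4
r9→r8→r3: 2 + 2 = 4
r9→r6→r7→r3: 1 + 1 + 7 = 9
The minimum is 4.

4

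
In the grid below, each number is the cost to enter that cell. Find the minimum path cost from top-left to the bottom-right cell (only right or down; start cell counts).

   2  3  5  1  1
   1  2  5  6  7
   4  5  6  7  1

Path [0,0] -> [0,1] -> [0,2] -> [0,3] -> [0,4] -> [1,4] -> [2,4]: 2 + 3 + 5 + 1 + 1 + 7 + 1 = 20.

20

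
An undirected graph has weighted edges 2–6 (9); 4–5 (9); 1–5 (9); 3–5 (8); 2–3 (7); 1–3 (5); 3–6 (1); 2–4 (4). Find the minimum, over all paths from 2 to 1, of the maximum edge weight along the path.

Checking several routes:
2-4-5-3-1: max(4, 9, 8, 5) = 9
2-3-1: max(7, 5) = 7
2-4-5-1: max(4, 9, 9) = 9
The minimum achievable maximum is 7.

7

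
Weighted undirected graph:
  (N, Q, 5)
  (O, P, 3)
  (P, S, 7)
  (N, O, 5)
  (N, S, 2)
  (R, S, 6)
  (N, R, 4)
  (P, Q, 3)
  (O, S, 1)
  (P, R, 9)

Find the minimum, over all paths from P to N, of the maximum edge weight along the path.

3

Checking several routes:
P→O→S→R→N: max(3, 1, 6, 4) = 6
P→O→S→N: max(3, 1, 2) = 3
P→Q→N: max(3, 5) = 5
P→S→O→N: max(7, 1, 5) = 7
P→O→N: max(3, 5) = 5
Smallest bottleneck: 3.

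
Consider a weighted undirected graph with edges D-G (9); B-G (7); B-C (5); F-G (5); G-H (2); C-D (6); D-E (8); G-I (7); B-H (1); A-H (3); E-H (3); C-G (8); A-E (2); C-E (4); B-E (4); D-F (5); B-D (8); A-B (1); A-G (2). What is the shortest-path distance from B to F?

8

Checking several routes:
B-H-G-F: 1 + 2 + 5 = 8
B-A-G-F: 1 + 2 + 5 = 8
B-H-A-G-F: 1 + 3 + 2 + 5 = 11
The minimum is 8.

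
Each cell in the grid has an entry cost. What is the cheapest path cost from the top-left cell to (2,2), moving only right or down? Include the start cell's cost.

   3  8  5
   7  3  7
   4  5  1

19

Path r0c0 → r1c0 → r1c1 → r2c1 → r2c2: 3 + 7 + 3 + 5 + 1 = 19.
For comparison, the top-then-right route costs 24.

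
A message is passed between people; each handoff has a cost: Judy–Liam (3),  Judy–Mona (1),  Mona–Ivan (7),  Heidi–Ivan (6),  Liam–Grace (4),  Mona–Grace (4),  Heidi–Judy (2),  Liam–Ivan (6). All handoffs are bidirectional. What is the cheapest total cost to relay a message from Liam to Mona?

Paths from Liam to Mona:
Liam→Ivan→Mona: 6 + 7 = 13
Liam→Grace→Mona: 4 + 4 = 8
Liam→Judy→Heidi→Ivan→Mona: 3 + 2 + 6 + 7 = 18
Liam→Ivan→Heidi→Judy→Mona: 6 + 6 + 2 + 1 = 15
Liam→Judy→Mona: 3 + 1 = 4
Shortest: 4.

4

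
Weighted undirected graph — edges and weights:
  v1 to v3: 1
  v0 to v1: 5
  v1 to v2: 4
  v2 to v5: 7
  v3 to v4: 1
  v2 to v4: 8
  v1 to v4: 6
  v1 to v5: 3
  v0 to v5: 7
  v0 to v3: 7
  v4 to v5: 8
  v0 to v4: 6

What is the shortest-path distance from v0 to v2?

Checking several routes:
v0 - v5 - v2: 7 + 7 = 14
v0 - v1 - v2: 5 + 4 = 9
v0 - v4 - v3 - v1 - v2: 6 + 1 + 1 + 4 = 12
v0 - v3 - v1 - v2: 7 + 1 + 4 = 12
v0 - v5 - v1 - v2: 7 + 3 + 4 = 14
Best route has total 9.

9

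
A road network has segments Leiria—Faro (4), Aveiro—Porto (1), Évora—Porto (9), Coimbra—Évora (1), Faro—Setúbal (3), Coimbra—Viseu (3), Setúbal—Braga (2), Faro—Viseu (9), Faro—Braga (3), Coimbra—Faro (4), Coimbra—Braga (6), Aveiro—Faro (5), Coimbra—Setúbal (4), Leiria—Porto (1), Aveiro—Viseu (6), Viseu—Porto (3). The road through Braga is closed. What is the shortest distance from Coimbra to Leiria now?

7

Checking several routes:
Coimbra-Faro-Aveiro-Porto-Leiria: 4 + 5 + 1 + 1 = 11
Coimbra-Setúbal-Faro-Leiria: 4 + 3 + 4 = 11
Coimbra-Faro-Leiria: 4 + 4 = 8
Coimbra-Évora-Porto-Leiria: 1 + 9 + 1 = 11
Coimbra-Viseu-Porto-Leiria: 3 + 3 + 1 = 7
Coimbra-Viseu-Aveiro-Porto-Leiria: 3 + 6 + 1 + 1 = 11
Best route has total 7 km.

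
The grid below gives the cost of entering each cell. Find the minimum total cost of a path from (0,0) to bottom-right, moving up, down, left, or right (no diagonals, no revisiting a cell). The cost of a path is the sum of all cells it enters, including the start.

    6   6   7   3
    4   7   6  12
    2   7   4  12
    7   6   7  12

42

Cheapest: r0c0 r1c0 r2c0 r2c1 r2c2 r3c2 r3c3
  6 + 4 + 2 + 7 + 4 + 7 + 12 = 42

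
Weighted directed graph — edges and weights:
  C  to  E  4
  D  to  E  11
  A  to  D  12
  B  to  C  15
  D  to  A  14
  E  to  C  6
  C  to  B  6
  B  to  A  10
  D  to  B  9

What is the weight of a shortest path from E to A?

Paths from E to A:
E→C→B→A: 6 + 6 + 10 = 22
The minimum is 22.

22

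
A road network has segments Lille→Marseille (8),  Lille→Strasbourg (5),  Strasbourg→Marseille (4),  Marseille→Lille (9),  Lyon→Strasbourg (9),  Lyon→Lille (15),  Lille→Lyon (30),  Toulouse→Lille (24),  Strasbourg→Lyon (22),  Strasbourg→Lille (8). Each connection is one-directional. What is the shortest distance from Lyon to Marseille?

13

Some routes from Lyon to Marseille:
Lyon → Lille → Marseille: 15 + 8 = 23
Lyon → Strasbourg → Marseille: 9 + 4 = 13
Lyon → Lille → Strasbourg → Marseille: 15 + 5 + 4 = 24
Best route has total 13.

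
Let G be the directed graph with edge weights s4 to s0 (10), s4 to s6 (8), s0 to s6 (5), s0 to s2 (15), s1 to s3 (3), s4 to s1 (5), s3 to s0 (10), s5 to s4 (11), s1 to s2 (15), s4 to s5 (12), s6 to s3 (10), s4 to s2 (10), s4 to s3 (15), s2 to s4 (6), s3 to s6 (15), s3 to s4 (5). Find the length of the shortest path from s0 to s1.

25

Routes from s0 to s1:
s0→s6→s3→s4→s1: 5 + 10 + 5 + 5 = 25
s0→s2→s4→s1: 15 + 6 + 5 = 26
The minimum is 25.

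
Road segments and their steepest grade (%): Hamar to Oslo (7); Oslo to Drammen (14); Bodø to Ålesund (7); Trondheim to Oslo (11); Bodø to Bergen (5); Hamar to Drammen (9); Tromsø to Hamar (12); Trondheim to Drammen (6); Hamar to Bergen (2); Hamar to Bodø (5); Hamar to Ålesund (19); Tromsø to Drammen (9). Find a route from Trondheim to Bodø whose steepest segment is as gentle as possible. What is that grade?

Comparing a few candidate routes:
Trondheim→Oslo→Hamar→Bergen→Bodø: max(11, 7, 2, 5) = 11
Trondheim→Drammen→Hamar→Bodø: max(6, 9, 5) = 9
Trondheim→Drammen→Hamar→Bergen→Bodø: max(6, 9, 2, 5) = 9
Best route has worst link 9%.

9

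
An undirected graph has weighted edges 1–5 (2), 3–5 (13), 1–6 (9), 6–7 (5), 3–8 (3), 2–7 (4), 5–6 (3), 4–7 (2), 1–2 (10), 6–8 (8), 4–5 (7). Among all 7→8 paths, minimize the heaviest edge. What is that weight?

Some routes from 7 to 8:
7-4-5-6-8: max(2, 7, 3, 8) = 8
7-4-5-1-6-8: max(2, 7, 2, 9, 8) = 9
7-2-1-6-8: max(4, 10, 9, 8) = 10
7-6-8: max(5, 8) = 8
7-2-1-5-6-8: max(4, 10, 2, 3, 8) = 10
Best route has worst link 8.

8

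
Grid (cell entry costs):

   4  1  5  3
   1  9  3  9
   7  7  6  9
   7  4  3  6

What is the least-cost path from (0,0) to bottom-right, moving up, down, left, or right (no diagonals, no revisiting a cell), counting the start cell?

One optimal route is (0,0) -> (0,1) -> (0,2) -> (1,2) -> (2,2) -> (3,2) -> (3,3).
Its cost is 4 + 1 + 5 + 3 + 6 + 3 + 6 = 28.

28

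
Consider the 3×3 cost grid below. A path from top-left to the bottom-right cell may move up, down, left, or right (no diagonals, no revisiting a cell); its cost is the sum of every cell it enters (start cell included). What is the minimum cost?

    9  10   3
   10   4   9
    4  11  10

One optimal route is (0,0) (0,1) (0,2) (1,2) (2,2).
Its cost is 9 + 10 + 3 + 9 + 10 = 41.

41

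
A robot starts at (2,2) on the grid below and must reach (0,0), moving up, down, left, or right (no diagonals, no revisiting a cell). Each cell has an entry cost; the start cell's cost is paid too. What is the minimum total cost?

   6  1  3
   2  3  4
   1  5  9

23

Take (2,2) → (1,2) → (0,2) → (0,1) → (0,0) for a total of 9 + 4 + 3 + 1 + 6 = 23.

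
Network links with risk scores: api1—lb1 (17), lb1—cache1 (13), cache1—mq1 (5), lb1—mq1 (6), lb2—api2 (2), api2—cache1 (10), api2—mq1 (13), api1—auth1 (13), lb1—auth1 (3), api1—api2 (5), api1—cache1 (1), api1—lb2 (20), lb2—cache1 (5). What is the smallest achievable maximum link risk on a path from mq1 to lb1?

Some routes from mq1 to lb1:
mq1 - api2 - lb2 - cache1 - api1 - auth1 - lb1: max(13, 2, 5, 1, 13, 3) = 13
mq1 - lb1: max(6) = 6
mq1 - api2 - api1 - auth1 - lb1: max(13, 5, 13, 3) = 13
mq1 - api2 - lb2 - cache1 - lb1: max(13, 2, 5, 13) = 13
The minimum achievable maximum is 6.

6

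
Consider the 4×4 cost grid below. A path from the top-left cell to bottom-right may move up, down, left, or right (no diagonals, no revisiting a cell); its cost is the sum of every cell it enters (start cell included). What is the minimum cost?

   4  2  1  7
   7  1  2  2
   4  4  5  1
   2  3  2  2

14

Take r0c0 → r0c1 → r0c2 → r1c2 → r1c3 → r2c3 → r3c3 for a total of 4 + 2 + 1 + 2 + 2 + 1 + 2 = 14.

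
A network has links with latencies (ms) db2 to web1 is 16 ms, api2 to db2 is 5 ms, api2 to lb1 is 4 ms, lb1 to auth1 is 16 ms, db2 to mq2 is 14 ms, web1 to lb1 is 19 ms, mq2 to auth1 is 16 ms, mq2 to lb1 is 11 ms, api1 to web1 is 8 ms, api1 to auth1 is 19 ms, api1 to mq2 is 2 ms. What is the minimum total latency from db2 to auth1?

25

A few of the db2→auth1 routes:
db2 - mq2 - api1 - auth1: 14 + 2 + 19 = 35
db2 - mq2 - auth1: 14 + 16 = 30
db2 - api2 - lb1 - auth1: 5 + 4 + 16 = 25
The minimum is 25 ms.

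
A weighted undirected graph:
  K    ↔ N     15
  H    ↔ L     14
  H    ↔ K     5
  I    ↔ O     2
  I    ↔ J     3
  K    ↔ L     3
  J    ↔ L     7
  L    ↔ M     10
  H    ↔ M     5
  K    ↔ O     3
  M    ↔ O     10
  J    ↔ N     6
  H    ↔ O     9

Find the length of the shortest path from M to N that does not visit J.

25

Checking several routes:
M - L - K - N: 10 + 3 + 15 = 28
M - H - L - K - N: 5 + 14 + 3 + 15 = 37
M - O - K - N: 10 + 3 + 15 = 28
M - H - O - K - N: 5 + 9 + 3 + 15 = 32
M - H - K - N: 5 + 5 + 15 = 25
Shortest: 25.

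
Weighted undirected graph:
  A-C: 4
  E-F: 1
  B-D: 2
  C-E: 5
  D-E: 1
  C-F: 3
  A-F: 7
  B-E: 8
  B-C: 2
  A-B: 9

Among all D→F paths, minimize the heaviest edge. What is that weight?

1

A few of the D→F routes:
D-E-C-F: max(1, 5, 3) = 5
D-B-C-F: max(2, 2, 3) = 3
D-E-F: max(1, 1) = 1
D-B-C-E-F: max(2, 2, 5, 1) = 5
Smallest bottleneck: 1.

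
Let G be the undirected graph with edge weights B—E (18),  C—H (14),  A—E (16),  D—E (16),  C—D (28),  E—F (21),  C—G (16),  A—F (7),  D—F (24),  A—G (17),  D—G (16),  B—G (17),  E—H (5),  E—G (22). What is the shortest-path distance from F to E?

Comparing a few candidate routes:
F -> E: 21
F -> A -> E: 7 + 16 = 23
F -> D -> E: 24 + 16 = 40
Shortest: 21.

21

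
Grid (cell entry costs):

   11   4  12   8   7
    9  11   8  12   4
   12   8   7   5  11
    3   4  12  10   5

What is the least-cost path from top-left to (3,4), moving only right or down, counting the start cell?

61

One optimal route is (0,0) -> (0,1) -> (1,1) -> (1,2) -> (2,2) -> (2,3) -> (3,3) -> (3,4).
Its cost is 11 + 4 + 11 + 8 + 7 + 5 + 10 + 5 = 61.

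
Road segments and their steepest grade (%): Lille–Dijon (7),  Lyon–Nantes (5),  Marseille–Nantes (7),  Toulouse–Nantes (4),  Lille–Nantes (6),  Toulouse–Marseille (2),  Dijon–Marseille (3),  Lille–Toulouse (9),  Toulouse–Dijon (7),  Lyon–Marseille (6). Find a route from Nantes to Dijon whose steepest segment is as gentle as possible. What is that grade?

4

A few of the Nantes→Dijon routes:
Nantes-Lyon-Marseille-Toulouse-Dijon: max(5, 6, 2, 7) = 7
Nantes-Toulouse-Marseille-Dijon: max(4, 2, 3) = 4
Nantes-Lille-Dijon: max(6, 7) = 7
Nantes-Lyon-Marseille-Dijon: max(5, 6, 3) = 6
Nantes-Marseille-Toulouse-Dijon: max(7, 2, 7) = 7
Nantes-Toulouse-Dijon: max(4, 7) = 7
Best route has worst link 4%.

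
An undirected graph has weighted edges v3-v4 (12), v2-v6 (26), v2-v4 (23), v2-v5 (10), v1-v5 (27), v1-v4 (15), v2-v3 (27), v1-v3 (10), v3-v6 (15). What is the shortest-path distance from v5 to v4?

Comparing a few candidate routes:
v5→v2→v4: 10 + 23 = 33
v5→v1→v3→v4: 27 + 10 + 12 = 49
v5→v2→v3→v1→v4: 10 + 27 + 10 + 15 = 62
v5→v2→v3→v4: 10 + 27 + 12 = 49
v5→v1→v4: 27 + 15 = 42
v5→v2→v6→v3→v4: 10 + 26 + 15 + 12 = 63
The minimum is 33.

33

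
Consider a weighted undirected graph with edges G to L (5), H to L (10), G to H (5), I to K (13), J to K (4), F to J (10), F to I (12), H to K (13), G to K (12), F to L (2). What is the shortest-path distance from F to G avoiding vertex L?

26

Paths from F to G avoiding L:
F -> I -> K -> G: 12 + 13 + 12 = 37
F -> J -> K -> H -> G: 10 + 4 + 13 + 5 = 32
F -> J -> K -> G: 10 + 4 + 12 = 26
F -> I -> K -> H -> G: 12 + 13 + 13 + 5 = 43
The minimum is 26.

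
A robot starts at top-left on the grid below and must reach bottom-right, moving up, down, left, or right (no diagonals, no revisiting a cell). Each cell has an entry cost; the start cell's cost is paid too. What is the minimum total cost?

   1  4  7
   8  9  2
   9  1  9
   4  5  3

23

Best path: r0c0 r0c1 r1c1 r2c1 r3c1 r3c2
Cost: 1 + 4 + 9 + 1 + 5 + 3 = 23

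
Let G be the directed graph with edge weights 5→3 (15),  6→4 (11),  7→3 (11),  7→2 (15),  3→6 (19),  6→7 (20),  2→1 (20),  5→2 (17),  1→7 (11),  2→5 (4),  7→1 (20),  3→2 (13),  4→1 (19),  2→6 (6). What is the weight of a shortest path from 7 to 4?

Candidate routes:
7 -> 3 -> 2 -> 6 -> 4: 11 + 13 + 6 + 11 = 41
7 -> 2 -> 6 -> 4: 15 + 6 + 11 = 32
7 -> 2 -> 5 -> 3 -> 6 -> 4: 15 + 4 + 15 + 19 + 11 = 64
7 -> 3 -> 6 -> 4: 11 + 19 + 11 = 41
Shortest: 32.

32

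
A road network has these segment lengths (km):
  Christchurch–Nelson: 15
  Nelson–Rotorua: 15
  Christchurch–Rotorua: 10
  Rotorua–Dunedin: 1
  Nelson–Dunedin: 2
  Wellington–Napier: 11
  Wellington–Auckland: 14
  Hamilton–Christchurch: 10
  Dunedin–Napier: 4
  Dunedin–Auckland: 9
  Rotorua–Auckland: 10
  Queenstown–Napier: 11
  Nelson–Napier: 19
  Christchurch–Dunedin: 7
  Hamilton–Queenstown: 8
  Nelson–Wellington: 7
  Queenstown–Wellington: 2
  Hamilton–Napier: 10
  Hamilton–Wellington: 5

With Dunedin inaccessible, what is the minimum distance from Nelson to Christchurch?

A few of the Nelson→Christchurch routes:
Nelson-Christchurch: 15
Nelson-Rotorua-Christchurch: 15 + 10 = 25
Nelson-Wellington-Queenstown-Hamilton-Christchurch: 7 + 2 + 8 + 10 = 27
Nelson-Wellington-Napier-Hamilton-Christchurch: 7 + 11 + 10 + 10 = 38
Nelson-Wellington-Hamilton-Christchurch: 7 + 5 + 10 = 22
Nelson-Napier-Hamilton-Christchurch: 19 + 10 + 10 = 39
Best route has total 15 km.

15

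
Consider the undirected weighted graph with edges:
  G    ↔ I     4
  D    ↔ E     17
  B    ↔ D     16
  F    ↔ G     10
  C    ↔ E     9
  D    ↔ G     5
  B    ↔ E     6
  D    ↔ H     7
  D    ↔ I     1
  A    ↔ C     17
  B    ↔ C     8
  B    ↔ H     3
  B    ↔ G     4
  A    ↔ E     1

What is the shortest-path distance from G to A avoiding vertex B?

23

Candidate routes:
G -> I -> D -> E -> A: 4 + 1 + 17 + 1 = 23
G -> D -> E -> C -> A: 5 + 17 + 9 + 17 = 48
G -> I -> D -> E -> C -> A: 4 + 1 + 17 + 9 + 17 = 48
G -> D -> E -> A: 5 + 17 + 1 = 23
The minimum is 23.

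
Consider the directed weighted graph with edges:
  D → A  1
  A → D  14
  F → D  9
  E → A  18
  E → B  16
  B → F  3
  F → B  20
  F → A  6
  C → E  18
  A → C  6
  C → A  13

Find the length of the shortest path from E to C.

24

Candidate routes:
E→A→C: 18 + 6 = 24
E→B→F→A→C: 16 + 3 + 6 + 6 = 31
E→B→F→D→A→C: 16 + 3 + 9 + 1 + 6 = 35
Best route has total 24.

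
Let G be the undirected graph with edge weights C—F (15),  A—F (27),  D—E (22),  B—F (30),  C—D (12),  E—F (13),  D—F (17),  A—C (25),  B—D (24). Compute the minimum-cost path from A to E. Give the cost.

Checking several routes:
A - F - E: 27 + 13 = 40
A - C - D - E: 25 + 12 + 22 = 59
A - F - D - E: 27 + 17 + 22 = 66
A - C - D - F - E: 25 + 12 + 17 + 13 = 67
A - C - F - E: 25 + 15 + 13 = 53
Best route has total 40.

40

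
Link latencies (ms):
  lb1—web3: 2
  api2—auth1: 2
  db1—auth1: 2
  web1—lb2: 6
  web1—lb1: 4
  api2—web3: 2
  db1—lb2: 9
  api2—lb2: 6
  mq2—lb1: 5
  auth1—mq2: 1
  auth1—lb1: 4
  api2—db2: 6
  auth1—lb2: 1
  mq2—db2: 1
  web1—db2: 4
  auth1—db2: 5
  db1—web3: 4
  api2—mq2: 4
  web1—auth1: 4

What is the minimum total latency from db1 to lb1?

Checking several routes:
db1→auth1→lb1: 2 + 4 = 6
db1→auth1→api2→web3→lb1: 2 + 2 + 2 + 2 = 8
db1→auth1→mq2→lb1: 2 + 1 + 5 = 8
db1→web3→lb1: 4 + 2 = 6
Shortest: 6 ms.

6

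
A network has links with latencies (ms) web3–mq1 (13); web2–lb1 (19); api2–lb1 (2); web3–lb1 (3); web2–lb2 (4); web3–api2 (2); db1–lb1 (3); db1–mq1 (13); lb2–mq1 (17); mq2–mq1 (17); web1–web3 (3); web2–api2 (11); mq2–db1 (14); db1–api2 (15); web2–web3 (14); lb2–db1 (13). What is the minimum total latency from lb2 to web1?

Checking several routes:
lb2-web2-api2-lb1-web3-web1: 4 + 11 + 2 + 3 + 3 = 23
lb2-db1-lb1-api2-web3-web1: 13 + 3 + 2 + 2 + 3 = 23
lb2-db1-lb1-web3-web1: 13 + 3 + 3 + 3 = 22
lb2-web2-web3-web1: 4 + 14 + 3 = 21
lb2-web2-api2-web3-web1: 4 + 11 + 2 + 3 = 20
The minimum is 20 ms.

20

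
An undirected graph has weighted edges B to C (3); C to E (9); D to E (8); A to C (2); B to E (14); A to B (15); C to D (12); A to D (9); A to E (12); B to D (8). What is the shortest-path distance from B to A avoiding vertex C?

A few of the B→A routes:
B→E→A: 14 + 12 = 26
B→A: 15
B→D→A: 8 + 9 = 17
The minimum is 15.

15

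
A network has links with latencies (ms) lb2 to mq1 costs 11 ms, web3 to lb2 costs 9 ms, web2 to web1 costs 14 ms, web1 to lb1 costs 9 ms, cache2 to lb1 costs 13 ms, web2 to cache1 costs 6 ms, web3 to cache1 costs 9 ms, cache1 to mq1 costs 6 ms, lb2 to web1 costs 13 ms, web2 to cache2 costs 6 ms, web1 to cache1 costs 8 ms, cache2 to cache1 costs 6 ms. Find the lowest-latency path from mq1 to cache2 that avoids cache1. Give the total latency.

Candidate routes:
mq1 - lb2 - web1 - web2 - cache2: 11 + 13 + 14 + 6 = 44
mq1 - lb2 - web1 - lb1 - cache2: 11 + 13 + 9 + 13 = 46
The minimum is 44 ms.

44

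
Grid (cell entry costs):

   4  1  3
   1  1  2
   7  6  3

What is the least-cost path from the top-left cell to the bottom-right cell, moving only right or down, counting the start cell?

Take r0c0 → r0c1 → r1c1 → r1c2 → r2c2 for a total of 4 + 1 + 1 + 2 + 3 = 11.

11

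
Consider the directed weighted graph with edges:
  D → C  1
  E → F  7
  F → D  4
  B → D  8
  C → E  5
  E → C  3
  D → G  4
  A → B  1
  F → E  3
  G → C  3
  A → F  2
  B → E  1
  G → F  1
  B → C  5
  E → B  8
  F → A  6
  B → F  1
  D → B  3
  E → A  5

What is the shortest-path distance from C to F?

12

Candidate routes:
C - E - F: 5 + 7 = 12
C - E - B - F: 5 + 8 + 1 = 14
C - E - A - B - D - G - F: 5 + 5 + 1 + 8 + 4 + 1 = 24
C - E - B - D - G - F: 5 + 8 + 8 + 4 + 1 = 26
C - E - A - F: 5 + 5 + 2 = 12
C - E - A - B - F: 5 + 5 + 1 + 1 = 12
Best route has total 12.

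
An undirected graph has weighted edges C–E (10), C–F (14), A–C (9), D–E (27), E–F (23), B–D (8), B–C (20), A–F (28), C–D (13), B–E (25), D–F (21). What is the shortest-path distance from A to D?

A few of the A→D routes:
A→C→B→D: 9 + 20 + 8 = 37
A→C→D: 9 + 13 = 22
A→C→F→D: 9 + 14 + 21 = 44
Best route has total 22.

22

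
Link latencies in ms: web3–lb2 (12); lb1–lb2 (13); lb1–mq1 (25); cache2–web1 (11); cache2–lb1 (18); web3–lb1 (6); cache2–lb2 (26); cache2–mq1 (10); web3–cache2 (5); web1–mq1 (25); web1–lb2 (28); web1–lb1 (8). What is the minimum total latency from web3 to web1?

Checking several routes:
web3 - cache2 - web1: 5 + 11 = 16
web3 - lb1 - web1: 6 + 8 = 14
web3 - cache2 - lb1 - web1: 5 + 18 + 8 = 31
Shortest: 14 ms.

14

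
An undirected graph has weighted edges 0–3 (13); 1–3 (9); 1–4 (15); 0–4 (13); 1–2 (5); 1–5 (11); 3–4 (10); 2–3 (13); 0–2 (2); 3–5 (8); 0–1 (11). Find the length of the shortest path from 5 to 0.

Checking several routes:
5 -> 3 -> 2 -> 0: 8 + 13 + 2 = 23
5 -> 3 -> 0: 8 + 13 = 21
5 -> 1 -> 2 -> 0: 11 + 5 + 2 = 18
5 -> 1 -> 0: 11 + 11 = 22
Shortest: 18.

18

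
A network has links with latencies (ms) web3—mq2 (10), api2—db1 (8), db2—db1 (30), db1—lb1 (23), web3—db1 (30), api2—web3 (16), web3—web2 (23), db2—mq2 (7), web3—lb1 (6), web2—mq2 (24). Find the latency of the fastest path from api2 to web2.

Checking several routes:
api2 - web3 - web2: 16 + 23 = 39
api2 - web3 - mq2 - web2: 16 + 10 + 24 = 50
api2 - db1 - lb1 - web3 - web2: 8 + 23 + 6 + 23 = 60
api2 - db1 - db2 - mq2 - web2: 8 + 30 + 7 + 24 = 69
api2 - db1 - web3 - web2: 8 + 30 + 23 = 61
The minimum is 39 ms.

39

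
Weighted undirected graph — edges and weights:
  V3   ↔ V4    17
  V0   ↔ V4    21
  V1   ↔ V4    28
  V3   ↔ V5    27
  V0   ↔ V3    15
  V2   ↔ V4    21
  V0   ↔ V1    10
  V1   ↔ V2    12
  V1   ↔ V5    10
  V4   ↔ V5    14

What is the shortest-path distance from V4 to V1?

Comparing a few candidate routes:
V4 -> V2 -> V1: 21 + 12 = 33
V4 -> V0 -> V1: 21 + 10 = 31
V4 -> V5 -> V1: 14 + 10 = 24
V4 -> V1: 28
Best route has total 24.

24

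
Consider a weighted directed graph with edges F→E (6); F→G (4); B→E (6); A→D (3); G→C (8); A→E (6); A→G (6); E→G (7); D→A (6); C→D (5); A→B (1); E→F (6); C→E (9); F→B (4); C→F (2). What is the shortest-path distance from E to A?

Routes from E to A:
E - G - C - D - A: 7 + 8 + 5 + 6 = 26
E - F - G - C - D - A: 6 + 4 + 8 + 5 + 6 = 29
Best route has total 26.

26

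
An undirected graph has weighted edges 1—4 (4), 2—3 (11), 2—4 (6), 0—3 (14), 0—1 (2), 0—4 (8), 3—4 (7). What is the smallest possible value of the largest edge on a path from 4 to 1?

Candidate routes:
4-3-0-1: max(7, 14, 2) = 14
4-0-1: max(8, 2) = 8
4-1: max(4) = 4
4-2-3-0-1: max(6, 11, 14, 2) = 14
Smallest bottleneck: 4.

4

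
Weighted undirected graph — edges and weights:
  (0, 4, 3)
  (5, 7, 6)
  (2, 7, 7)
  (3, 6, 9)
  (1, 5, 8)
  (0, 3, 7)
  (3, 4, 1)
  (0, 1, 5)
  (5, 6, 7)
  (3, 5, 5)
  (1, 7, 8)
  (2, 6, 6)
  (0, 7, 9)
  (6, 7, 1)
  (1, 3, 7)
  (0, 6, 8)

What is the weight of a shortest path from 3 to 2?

Some routes from 3 to 2:
3→6→7→2: 9 + 1 + 7 = 17
3→5→6→2: 5 + 7 + 6 = 18
3→6→2: 9 + 6 = 15
Best route has total 15.

15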